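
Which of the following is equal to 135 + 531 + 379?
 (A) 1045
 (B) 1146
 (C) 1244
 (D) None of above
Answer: A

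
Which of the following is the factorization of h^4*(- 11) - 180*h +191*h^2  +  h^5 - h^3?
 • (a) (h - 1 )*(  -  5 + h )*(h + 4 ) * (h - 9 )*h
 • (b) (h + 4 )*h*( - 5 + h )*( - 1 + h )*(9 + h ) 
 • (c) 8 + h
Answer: a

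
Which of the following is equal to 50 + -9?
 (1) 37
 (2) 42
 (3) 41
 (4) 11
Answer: 3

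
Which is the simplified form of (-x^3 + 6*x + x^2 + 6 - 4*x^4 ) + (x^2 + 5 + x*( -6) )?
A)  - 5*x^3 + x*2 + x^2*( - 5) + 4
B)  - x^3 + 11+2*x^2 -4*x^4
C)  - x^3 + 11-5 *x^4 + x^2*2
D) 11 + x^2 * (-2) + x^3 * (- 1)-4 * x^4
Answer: B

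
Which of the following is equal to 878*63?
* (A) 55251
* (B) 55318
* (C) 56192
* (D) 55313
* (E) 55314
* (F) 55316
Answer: E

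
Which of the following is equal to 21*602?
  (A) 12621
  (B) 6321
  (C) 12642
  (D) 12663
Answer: C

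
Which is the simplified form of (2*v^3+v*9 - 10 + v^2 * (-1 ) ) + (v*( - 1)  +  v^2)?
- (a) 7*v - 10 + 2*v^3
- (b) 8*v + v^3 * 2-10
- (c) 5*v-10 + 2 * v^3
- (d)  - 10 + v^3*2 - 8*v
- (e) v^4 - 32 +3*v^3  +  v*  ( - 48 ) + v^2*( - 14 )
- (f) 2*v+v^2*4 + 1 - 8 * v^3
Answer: b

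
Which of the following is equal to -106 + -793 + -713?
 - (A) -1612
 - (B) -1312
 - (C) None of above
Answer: A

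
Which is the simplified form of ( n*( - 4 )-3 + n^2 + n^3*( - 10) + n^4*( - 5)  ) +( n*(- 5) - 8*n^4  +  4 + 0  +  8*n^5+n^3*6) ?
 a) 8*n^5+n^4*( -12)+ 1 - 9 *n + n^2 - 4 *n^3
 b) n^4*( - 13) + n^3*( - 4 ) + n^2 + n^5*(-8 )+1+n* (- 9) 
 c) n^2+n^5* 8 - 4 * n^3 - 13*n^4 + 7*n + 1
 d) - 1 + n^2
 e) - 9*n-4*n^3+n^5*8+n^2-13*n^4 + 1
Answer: e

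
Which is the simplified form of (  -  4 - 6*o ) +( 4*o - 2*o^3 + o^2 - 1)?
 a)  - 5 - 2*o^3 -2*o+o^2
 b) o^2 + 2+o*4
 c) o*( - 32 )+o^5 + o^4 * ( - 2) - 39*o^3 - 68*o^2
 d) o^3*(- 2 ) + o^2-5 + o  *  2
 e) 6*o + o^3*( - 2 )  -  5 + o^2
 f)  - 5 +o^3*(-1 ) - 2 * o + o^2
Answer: a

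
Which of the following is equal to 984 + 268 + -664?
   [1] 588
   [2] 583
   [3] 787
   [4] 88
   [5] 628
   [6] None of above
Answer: 1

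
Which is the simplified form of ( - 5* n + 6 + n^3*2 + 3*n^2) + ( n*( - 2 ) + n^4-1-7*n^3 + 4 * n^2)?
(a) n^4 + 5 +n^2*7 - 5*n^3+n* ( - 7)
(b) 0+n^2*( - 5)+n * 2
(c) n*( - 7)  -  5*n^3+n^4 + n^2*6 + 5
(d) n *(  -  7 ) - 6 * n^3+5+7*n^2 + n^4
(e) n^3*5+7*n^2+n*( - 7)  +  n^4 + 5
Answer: a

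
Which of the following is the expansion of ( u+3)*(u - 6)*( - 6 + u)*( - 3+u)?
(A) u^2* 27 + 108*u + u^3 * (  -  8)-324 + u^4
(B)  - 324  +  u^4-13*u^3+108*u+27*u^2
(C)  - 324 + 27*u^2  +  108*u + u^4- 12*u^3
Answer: C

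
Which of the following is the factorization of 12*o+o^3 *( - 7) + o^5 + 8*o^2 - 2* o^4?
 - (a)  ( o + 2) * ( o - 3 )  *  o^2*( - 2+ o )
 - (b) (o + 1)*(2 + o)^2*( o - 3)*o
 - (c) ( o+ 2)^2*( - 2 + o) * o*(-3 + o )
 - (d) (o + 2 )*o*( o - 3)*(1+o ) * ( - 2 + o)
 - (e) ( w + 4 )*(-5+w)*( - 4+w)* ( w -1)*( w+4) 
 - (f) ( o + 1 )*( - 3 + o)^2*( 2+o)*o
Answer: d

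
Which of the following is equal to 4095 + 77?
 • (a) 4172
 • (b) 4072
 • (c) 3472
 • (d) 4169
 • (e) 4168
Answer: a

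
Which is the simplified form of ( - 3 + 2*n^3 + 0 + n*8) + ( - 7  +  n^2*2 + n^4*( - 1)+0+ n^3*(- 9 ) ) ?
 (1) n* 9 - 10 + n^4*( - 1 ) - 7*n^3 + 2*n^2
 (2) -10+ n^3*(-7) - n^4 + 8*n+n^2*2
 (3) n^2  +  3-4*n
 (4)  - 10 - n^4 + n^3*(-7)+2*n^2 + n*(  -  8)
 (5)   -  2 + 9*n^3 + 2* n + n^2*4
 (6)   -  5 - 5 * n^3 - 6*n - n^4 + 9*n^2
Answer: 2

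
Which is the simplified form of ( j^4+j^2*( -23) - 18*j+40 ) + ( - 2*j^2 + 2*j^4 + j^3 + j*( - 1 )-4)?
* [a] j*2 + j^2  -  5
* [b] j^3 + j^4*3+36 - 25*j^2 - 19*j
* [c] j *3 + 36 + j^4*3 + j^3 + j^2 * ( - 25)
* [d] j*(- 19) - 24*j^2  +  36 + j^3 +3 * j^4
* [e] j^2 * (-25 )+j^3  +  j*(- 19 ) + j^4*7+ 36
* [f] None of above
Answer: b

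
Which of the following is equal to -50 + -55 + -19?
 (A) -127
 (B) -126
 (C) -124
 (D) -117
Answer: C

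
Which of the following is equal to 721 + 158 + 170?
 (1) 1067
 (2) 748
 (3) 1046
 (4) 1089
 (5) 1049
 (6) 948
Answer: 5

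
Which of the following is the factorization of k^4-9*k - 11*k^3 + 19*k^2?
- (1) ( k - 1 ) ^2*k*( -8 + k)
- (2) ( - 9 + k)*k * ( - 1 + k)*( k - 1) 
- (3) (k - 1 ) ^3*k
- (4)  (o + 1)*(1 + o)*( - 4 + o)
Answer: 2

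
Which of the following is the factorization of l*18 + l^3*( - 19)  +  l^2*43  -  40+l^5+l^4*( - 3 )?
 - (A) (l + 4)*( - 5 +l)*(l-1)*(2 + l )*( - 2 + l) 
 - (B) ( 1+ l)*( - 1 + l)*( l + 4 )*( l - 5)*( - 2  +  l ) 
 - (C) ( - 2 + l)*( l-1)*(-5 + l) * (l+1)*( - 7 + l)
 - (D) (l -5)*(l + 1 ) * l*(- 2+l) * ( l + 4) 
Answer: B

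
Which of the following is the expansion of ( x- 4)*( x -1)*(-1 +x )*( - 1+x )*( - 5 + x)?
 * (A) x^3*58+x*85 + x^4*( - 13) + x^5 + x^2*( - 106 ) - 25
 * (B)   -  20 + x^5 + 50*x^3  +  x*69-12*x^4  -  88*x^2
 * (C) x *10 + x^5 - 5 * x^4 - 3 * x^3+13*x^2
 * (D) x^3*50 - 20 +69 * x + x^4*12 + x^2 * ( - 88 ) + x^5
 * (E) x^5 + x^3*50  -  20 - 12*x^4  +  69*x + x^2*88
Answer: B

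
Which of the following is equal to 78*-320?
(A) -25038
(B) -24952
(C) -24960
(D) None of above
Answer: C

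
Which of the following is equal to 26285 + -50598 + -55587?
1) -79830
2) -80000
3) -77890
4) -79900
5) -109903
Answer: 4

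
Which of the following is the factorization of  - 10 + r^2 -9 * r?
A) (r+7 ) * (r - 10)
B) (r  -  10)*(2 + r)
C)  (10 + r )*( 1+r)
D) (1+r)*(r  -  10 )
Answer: D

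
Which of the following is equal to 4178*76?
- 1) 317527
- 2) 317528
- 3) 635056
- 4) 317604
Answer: 2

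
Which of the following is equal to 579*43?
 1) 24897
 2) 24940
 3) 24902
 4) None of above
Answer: 1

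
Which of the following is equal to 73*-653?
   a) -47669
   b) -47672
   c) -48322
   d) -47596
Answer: a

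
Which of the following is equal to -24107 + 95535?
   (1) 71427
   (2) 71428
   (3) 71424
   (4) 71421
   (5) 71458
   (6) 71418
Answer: 2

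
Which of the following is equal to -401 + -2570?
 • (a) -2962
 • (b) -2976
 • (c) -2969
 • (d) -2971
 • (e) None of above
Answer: d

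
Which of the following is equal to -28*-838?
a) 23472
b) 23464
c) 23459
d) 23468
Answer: b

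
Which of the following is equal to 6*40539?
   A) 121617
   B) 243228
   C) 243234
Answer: C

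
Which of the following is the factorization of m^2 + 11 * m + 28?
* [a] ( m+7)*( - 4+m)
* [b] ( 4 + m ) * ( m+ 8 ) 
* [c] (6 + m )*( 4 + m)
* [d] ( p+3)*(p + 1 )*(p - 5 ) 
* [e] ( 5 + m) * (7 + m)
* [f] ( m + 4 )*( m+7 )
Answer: f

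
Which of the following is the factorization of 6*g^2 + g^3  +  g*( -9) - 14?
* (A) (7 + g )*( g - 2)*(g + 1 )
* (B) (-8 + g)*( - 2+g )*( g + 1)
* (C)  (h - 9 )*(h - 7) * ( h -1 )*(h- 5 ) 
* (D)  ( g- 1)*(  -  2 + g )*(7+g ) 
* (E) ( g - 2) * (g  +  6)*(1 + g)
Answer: A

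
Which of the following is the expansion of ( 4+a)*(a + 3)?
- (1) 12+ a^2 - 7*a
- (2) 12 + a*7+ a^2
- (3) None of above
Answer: 2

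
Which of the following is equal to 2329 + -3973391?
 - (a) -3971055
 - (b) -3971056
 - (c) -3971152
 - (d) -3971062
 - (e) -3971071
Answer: d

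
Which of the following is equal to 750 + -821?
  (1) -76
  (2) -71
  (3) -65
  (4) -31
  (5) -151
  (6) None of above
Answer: 2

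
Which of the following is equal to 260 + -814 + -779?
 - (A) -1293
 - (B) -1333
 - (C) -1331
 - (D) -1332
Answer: B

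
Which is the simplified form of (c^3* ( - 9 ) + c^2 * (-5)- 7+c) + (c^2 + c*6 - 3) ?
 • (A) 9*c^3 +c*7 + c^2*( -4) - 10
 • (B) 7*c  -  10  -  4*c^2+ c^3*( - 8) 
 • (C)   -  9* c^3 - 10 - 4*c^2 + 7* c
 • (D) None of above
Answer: C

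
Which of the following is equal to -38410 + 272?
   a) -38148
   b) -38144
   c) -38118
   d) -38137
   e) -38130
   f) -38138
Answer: f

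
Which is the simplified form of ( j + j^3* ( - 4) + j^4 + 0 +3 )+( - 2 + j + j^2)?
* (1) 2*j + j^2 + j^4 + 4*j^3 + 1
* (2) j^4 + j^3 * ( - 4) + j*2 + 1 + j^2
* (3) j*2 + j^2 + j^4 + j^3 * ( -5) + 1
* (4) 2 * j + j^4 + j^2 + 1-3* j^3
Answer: 2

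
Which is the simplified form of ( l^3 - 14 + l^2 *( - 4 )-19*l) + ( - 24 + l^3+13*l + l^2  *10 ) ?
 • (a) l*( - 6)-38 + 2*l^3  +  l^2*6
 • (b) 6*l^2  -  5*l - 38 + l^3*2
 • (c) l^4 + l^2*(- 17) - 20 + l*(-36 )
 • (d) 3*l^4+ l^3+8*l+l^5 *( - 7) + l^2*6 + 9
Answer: a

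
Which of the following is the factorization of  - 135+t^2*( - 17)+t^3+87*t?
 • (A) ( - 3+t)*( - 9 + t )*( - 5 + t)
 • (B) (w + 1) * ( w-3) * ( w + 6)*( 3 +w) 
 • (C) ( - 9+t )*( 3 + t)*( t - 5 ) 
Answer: A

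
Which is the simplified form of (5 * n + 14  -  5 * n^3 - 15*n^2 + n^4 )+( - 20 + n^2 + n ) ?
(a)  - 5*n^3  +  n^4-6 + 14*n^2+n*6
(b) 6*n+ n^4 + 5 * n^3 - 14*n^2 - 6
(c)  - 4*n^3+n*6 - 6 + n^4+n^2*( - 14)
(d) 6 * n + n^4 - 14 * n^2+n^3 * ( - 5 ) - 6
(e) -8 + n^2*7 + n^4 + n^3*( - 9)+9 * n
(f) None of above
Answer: d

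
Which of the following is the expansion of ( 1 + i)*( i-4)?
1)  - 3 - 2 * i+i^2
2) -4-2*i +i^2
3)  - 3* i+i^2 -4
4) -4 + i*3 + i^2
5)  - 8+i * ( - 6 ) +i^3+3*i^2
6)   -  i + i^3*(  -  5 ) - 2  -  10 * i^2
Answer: 3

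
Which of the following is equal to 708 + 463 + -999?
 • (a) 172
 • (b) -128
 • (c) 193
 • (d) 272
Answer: a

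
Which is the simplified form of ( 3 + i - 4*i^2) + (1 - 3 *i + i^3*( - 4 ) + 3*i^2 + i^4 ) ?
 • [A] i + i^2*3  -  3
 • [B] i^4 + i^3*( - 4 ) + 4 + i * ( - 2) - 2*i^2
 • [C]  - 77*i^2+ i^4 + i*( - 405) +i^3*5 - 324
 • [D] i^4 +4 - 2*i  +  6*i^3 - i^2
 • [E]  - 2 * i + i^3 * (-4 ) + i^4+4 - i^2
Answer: E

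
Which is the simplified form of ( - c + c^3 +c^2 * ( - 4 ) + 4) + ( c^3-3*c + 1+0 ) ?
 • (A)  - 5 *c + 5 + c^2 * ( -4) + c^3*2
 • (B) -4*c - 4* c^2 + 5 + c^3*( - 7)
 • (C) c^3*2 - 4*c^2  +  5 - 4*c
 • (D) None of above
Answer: C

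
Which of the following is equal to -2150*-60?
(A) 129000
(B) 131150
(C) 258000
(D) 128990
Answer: A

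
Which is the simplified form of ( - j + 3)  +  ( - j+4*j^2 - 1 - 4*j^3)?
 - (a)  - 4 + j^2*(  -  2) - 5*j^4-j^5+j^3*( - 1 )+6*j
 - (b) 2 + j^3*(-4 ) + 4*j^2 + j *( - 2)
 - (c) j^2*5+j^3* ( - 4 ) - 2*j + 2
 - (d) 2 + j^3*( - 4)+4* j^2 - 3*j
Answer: b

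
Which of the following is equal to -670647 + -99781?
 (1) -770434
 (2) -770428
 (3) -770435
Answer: 2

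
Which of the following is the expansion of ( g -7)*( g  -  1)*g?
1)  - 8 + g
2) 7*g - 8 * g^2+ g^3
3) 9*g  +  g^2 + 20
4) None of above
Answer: 2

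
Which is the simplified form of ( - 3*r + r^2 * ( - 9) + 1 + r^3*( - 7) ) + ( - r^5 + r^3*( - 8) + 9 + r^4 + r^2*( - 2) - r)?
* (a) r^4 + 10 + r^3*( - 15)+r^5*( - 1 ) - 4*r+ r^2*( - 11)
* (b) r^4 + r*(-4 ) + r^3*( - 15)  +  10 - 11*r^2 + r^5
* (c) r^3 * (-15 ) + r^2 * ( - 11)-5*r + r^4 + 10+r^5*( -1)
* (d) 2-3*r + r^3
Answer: a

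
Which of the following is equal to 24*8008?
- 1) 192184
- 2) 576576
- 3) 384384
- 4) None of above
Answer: 4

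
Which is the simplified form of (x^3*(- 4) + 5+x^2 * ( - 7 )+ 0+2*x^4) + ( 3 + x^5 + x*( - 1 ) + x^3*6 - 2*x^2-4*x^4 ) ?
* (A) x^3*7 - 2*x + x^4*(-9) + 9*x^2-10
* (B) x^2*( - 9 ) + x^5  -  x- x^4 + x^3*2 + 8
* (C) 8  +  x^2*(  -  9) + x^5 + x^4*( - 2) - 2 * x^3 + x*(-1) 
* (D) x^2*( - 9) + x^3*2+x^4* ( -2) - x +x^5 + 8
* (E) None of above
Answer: D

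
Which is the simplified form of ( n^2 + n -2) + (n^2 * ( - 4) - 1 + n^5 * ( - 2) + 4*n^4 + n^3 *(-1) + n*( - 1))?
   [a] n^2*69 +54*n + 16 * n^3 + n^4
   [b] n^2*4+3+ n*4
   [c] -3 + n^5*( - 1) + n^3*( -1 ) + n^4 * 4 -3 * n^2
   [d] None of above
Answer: d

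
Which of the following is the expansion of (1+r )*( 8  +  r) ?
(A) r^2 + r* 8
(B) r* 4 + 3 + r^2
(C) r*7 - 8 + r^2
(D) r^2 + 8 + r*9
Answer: D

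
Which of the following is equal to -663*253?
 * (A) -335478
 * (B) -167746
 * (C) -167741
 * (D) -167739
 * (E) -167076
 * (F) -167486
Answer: D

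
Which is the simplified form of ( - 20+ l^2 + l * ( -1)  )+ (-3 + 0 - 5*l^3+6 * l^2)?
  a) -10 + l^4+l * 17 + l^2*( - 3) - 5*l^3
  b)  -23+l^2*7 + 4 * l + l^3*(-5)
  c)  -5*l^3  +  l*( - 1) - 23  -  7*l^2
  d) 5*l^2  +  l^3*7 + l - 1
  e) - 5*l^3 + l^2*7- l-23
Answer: e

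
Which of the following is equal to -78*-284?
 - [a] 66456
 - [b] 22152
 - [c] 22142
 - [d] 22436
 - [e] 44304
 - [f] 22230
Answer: b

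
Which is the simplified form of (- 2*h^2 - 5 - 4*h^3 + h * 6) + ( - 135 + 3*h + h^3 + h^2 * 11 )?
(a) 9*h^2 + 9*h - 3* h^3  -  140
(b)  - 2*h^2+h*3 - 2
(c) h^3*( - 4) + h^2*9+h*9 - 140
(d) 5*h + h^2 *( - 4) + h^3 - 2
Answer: a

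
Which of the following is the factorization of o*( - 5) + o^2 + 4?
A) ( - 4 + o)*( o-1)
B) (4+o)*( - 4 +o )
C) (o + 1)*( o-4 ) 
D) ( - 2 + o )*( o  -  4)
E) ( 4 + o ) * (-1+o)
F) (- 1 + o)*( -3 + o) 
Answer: A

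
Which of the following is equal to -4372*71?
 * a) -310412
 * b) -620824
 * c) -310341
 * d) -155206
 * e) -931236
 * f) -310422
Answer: a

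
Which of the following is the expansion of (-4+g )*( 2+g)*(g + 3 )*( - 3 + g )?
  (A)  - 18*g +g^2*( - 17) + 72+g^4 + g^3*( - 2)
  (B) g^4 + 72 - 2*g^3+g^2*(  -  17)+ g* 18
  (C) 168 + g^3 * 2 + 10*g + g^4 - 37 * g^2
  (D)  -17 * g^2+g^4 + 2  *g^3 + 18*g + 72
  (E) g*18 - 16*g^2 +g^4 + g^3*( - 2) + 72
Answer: B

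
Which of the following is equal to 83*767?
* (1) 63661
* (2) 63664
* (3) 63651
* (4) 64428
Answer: 1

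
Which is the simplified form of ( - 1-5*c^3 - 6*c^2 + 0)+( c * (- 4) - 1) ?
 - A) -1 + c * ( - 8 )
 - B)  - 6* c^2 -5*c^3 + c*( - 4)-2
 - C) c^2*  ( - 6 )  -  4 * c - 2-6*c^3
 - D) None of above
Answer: B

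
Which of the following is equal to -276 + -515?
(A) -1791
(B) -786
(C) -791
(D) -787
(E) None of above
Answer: C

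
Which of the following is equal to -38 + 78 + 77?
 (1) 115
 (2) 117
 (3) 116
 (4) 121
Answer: 2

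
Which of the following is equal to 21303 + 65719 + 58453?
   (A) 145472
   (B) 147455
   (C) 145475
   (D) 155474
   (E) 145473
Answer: C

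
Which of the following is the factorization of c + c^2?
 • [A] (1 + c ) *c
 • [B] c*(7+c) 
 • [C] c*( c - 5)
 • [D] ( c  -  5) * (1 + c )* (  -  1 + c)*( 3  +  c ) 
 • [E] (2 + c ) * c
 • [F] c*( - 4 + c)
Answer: A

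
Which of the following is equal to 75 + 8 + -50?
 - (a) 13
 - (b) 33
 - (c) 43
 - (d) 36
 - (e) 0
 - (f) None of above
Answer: b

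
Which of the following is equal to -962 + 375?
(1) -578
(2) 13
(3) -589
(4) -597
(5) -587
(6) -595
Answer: 5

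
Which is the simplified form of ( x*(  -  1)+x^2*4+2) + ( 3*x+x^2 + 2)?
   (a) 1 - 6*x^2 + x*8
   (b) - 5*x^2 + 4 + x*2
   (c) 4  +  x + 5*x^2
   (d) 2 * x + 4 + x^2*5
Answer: d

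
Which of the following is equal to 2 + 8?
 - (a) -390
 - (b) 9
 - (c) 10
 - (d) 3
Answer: c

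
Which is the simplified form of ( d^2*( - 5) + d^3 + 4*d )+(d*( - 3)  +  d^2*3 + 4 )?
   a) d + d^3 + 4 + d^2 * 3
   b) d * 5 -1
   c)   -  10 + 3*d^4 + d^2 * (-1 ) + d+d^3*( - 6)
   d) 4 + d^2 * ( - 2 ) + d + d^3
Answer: d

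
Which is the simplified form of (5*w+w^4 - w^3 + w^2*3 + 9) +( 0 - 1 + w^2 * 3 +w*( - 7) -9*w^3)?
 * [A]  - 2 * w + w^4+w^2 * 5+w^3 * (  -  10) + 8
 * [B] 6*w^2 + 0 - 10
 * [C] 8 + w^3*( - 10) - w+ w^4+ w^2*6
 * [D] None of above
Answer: D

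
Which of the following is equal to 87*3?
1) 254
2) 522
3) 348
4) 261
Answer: 4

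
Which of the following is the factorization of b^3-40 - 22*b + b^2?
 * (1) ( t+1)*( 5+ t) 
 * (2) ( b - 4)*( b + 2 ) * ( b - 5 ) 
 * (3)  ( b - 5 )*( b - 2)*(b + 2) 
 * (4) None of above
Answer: 4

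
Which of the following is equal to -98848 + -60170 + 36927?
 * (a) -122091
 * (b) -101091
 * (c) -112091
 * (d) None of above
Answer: a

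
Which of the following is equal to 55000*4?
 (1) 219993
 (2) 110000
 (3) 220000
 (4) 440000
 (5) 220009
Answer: 3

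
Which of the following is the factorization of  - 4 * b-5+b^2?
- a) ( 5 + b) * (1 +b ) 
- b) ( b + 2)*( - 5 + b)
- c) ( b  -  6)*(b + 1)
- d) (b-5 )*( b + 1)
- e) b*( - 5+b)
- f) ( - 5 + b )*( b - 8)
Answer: d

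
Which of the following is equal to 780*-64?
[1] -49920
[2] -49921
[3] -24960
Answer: 1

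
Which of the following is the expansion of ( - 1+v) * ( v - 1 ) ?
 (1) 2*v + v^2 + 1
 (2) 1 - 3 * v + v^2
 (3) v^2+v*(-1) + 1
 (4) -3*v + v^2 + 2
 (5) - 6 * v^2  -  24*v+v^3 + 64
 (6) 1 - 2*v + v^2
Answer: 6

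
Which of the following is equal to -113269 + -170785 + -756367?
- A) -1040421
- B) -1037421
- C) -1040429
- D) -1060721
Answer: A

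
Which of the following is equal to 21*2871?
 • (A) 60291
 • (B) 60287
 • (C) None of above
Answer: A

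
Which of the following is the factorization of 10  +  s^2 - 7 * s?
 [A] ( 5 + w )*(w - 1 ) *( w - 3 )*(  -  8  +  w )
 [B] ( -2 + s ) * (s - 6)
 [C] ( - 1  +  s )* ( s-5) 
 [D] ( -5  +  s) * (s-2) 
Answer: D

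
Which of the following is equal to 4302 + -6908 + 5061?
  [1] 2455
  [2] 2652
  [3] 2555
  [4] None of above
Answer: 1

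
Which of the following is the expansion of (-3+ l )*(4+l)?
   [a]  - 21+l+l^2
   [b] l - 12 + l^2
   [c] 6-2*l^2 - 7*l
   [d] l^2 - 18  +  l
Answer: b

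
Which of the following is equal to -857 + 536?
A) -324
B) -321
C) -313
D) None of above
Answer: B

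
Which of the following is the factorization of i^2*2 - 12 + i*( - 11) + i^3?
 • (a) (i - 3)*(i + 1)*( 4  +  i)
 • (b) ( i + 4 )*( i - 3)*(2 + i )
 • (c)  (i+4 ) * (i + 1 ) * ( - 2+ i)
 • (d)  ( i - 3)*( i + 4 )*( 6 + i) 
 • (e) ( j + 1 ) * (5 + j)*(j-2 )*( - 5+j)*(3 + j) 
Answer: a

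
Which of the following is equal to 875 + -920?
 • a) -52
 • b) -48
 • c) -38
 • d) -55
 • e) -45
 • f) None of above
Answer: e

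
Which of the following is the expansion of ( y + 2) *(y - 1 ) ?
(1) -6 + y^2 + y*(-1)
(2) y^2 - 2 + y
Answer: 2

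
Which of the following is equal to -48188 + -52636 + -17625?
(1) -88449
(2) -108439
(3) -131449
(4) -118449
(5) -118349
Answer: 4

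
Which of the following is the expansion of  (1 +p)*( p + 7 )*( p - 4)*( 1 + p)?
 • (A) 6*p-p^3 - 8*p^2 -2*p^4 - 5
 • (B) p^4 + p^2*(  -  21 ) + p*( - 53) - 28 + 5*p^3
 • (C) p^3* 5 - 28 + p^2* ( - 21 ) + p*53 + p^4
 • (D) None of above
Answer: B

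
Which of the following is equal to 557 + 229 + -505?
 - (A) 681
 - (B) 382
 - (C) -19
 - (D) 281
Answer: D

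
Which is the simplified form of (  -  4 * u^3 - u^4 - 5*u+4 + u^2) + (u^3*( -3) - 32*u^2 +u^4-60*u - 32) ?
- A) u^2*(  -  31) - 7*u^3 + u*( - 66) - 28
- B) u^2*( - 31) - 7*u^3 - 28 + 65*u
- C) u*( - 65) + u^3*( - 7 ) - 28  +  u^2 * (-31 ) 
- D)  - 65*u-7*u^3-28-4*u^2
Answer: C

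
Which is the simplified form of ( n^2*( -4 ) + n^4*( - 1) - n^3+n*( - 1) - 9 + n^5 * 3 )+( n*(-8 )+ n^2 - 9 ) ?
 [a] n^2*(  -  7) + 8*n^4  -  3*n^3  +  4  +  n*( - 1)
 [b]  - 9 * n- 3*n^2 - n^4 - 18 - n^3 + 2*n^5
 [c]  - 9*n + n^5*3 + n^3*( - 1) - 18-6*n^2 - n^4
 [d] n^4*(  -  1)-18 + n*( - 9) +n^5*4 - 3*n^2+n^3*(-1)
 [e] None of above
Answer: e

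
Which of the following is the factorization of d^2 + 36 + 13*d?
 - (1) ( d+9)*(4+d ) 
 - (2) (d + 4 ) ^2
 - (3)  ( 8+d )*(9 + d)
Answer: 1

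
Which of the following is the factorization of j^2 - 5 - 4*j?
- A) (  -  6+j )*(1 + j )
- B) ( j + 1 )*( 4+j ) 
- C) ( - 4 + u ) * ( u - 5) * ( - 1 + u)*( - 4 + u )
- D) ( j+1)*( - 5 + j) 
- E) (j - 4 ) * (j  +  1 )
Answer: D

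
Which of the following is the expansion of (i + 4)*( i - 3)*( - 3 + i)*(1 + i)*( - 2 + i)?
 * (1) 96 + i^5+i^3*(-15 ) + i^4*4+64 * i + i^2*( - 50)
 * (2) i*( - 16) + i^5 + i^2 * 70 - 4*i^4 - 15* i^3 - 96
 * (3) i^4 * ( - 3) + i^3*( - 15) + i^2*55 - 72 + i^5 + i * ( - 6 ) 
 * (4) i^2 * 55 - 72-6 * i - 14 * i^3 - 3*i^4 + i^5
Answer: 3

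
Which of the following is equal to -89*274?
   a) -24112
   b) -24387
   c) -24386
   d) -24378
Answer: c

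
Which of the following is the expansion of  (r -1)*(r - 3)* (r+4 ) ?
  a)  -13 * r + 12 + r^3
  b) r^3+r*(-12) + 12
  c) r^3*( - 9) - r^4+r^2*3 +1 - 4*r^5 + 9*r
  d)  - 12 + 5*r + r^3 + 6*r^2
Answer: a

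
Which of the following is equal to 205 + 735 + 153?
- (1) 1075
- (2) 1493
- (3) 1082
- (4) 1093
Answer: 4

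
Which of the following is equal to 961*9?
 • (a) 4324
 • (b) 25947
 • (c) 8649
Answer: c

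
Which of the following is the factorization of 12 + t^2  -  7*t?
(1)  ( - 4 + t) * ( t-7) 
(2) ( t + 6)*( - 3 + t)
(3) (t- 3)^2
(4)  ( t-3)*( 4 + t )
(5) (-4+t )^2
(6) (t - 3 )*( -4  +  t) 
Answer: 6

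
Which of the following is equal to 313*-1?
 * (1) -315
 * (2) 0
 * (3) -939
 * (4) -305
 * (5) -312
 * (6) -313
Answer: 6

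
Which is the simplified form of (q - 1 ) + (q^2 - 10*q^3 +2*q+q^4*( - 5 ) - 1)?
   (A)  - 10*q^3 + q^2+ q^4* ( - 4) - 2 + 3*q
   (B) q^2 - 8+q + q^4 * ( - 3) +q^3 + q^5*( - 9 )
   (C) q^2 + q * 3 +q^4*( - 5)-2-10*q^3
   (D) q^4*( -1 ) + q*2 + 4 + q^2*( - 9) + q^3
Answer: C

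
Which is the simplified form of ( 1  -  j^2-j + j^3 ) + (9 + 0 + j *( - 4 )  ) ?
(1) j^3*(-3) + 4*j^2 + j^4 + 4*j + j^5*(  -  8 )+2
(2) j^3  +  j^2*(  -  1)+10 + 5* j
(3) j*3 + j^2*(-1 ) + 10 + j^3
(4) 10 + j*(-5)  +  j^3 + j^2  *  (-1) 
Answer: 4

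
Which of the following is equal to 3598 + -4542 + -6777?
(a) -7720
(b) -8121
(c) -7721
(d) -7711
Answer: c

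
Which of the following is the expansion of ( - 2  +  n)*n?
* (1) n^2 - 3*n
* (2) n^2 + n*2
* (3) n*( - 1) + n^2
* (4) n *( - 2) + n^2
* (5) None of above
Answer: 4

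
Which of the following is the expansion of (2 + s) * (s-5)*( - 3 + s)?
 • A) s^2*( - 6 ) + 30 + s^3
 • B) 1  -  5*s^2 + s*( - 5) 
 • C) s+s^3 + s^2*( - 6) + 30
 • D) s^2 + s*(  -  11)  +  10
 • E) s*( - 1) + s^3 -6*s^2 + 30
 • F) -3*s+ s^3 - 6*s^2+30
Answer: E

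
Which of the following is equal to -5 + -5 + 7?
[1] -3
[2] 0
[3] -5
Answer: 1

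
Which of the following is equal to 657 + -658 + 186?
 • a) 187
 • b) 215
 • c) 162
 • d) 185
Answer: d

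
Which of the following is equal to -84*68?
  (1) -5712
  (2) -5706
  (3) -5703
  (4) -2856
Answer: 1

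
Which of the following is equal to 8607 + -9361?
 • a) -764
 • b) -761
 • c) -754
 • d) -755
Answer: c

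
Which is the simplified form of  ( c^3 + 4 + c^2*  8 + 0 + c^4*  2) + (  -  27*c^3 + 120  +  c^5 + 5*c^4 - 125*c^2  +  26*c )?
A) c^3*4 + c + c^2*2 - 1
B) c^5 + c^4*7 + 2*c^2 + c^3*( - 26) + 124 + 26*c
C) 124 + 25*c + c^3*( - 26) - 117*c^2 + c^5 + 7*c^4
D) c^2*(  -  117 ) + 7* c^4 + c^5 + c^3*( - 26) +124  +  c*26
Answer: D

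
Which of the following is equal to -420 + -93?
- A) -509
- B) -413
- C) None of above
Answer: C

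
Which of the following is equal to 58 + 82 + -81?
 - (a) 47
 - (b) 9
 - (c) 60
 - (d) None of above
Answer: d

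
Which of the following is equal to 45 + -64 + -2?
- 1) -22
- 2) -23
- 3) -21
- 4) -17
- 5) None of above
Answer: 3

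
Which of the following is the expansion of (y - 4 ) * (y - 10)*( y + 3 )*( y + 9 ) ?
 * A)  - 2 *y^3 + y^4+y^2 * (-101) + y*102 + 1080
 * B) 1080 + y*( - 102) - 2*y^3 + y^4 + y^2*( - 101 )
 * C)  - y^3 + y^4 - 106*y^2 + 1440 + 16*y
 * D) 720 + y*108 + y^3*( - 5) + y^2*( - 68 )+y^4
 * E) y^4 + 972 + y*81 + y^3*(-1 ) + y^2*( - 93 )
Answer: A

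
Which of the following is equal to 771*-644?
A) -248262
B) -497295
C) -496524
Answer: C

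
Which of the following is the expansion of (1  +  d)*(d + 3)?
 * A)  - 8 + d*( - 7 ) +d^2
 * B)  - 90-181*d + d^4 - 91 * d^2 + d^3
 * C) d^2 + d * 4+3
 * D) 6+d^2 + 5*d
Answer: C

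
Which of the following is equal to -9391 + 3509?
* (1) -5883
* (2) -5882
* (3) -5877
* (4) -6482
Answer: 2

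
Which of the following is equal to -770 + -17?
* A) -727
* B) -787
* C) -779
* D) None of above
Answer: B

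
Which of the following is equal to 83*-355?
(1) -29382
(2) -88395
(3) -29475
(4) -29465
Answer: 4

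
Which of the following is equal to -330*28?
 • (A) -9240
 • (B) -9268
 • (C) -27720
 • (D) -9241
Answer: A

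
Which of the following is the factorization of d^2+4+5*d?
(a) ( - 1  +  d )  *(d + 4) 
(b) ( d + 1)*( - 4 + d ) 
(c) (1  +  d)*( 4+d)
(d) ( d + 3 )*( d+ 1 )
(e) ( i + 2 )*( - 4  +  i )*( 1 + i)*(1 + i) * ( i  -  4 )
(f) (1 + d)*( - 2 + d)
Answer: c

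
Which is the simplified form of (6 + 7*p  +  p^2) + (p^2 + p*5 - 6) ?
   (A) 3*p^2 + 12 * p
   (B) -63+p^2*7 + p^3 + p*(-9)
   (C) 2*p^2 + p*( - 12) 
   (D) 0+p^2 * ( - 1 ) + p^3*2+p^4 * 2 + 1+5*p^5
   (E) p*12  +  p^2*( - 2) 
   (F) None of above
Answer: F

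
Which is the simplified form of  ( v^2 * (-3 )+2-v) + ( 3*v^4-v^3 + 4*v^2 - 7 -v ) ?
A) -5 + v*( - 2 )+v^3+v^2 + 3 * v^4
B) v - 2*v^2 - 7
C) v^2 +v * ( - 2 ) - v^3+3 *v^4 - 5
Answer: C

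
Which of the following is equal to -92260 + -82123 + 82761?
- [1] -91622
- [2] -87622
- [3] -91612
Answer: 1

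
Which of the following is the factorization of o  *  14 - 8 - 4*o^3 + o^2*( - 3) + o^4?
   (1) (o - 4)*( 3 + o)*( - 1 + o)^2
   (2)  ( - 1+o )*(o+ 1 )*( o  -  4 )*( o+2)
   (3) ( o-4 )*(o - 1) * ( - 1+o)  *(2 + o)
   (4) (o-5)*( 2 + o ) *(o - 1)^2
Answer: 3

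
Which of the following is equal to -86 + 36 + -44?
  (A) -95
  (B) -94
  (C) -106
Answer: B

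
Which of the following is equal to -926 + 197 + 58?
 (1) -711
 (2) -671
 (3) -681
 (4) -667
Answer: 2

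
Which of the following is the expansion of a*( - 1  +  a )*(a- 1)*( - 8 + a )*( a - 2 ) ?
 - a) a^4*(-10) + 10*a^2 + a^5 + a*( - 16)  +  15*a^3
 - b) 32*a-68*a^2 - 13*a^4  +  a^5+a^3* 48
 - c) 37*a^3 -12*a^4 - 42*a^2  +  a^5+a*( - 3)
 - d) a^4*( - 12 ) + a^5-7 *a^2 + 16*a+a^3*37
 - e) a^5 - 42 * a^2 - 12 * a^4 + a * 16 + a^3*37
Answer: e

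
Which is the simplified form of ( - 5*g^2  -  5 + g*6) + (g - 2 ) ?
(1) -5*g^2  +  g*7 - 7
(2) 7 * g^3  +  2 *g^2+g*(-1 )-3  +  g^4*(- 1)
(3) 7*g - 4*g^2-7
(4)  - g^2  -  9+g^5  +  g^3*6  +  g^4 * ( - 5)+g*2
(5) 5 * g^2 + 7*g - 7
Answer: 1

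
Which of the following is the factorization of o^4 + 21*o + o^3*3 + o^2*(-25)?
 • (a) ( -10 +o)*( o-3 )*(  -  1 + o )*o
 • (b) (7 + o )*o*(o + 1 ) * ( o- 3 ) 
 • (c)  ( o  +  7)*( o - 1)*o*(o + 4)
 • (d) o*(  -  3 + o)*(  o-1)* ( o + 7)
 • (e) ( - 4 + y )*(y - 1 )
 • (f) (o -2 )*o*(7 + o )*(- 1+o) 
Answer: d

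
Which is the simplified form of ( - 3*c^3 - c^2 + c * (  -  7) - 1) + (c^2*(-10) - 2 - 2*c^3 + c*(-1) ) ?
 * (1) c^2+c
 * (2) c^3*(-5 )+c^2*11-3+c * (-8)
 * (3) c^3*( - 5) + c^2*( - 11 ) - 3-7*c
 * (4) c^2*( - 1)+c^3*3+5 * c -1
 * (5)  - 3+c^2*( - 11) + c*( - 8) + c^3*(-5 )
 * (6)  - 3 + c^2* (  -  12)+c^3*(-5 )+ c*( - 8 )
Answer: 5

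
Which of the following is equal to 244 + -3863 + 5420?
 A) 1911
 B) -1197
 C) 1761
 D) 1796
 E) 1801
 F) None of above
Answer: E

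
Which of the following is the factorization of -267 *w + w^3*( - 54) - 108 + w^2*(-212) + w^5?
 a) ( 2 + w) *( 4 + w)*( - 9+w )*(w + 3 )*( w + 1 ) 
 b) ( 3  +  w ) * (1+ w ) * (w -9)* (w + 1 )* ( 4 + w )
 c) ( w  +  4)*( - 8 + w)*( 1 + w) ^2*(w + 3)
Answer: b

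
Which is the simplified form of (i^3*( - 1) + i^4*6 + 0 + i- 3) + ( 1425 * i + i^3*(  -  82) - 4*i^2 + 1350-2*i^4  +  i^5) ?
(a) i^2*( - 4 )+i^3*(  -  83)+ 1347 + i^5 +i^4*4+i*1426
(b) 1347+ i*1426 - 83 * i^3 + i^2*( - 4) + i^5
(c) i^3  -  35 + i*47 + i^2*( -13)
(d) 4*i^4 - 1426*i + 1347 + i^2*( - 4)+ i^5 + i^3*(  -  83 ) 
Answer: a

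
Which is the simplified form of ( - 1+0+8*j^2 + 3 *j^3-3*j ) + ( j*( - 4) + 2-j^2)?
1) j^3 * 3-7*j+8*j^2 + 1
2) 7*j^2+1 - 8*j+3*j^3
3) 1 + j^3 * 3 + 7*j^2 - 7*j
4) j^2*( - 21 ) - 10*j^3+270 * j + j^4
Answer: 3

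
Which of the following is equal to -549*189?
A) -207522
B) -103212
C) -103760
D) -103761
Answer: D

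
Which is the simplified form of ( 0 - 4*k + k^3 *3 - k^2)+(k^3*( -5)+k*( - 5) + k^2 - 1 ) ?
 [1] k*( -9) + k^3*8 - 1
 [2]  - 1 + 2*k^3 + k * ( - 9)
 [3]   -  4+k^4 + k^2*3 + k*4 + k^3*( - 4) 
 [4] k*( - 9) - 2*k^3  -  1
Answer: 4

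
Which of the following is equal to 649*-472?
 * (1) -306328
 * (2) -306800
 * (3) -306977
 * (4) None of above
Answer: 1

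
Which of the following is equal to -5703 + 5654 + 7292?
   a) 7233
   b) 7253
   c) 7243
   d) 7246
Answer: c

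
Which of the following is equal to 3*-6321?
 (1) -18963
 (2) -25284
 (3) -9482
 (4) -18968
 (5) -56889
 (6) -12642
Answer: 1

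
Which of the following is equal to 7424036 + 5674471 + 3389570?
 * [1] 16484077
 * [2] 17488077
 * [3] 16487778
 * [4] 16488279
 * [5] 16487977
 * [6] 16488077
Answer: 6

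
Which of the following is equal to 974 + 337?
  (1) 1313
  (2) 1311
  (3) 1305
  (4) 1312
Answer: 2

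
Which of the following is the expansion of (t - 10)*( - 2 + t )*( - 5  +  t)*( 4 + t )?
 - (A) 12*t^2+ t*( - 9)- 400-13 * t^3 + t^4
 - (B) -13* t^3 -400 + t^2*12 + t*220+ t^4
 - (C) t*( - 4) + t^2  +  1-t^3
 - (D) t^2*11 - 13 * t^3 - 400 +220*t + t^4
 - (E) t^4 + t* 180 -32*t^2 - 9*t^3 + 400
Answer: B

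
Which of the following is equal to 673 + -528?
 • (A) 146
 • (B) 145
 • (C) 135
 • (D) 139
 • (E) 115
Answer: B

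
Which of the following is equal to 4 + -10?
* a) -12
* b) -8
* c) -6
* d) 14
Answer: c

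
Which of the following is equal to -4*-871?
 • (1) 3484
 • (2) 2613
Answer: 1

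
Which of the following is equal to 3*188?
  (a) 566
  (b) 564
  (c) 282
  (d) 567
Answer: b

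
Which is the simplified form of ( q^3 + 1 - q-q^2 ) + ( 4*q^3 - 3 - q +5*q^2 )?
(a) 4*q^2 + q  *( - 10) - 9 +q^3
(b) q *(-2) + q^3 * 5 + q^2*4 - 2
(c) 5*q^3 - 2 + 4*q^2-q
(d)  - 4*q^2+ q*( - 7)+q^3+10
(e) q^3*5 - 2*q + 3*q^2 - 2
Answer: b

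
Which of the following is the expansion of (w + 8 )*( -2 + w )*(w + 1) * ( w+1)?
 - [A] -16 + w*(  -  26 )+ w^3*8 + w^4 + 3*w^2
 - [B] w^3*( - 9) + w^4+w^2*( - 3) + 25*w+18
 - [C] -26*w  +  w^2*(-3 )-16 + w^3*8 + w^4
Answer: C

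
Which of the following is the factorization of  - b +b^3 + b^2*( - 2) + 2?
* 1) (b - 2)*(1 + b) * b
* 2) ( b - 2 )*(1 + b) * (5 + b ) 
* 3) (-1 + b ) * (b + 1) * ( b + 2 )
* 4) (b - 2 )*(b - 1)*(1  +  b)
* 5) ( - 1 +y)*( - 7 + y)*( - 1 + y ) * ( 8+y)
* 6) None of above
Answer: 4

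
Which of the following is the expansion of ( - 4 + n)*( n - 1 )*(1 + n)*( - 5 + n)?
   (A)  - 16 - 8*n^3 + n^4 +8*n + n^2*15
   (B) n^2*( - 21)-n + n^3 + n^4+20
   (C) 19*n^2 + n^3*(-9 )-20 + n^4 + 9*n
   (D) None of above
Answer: C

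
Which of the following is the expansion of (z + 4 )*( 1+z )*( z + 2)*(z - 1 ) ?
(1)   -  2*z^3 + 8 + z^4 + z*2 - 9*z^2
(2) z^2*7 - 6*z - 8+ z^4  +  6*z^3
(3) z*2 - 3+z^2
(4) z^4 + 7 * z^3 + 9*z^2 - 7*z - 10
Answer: 2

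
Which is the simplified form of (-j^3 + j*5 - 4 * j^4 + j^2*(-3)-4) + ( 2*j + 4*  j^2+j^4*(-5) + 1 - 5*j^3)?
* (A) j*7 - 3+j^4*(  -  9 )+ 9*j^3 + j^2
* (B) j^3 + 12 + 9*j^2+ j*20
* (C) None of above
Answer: C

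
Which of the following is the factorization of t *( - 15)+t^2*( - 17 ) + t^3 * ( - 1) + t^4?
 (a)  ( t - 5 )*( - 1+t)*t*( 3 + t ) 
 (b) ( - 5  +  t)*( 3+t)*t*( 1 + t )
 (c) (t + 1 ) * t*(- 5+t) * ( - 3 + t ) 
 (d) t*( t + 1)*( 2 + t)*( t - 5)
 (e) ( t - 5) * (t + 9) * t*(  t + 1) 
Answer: b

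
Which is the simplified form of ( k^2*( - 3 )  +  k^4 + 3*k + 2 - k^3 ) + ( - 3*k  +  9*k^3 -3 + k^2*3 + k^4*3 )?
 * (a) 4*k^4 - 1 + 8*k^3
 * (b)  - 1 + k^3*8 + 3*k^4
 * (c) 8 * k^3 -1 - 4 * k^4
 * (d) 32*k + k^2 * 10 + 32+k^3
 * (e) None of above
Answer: a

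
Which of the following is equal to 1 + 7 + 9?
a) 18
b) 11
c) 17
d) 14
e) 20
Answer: c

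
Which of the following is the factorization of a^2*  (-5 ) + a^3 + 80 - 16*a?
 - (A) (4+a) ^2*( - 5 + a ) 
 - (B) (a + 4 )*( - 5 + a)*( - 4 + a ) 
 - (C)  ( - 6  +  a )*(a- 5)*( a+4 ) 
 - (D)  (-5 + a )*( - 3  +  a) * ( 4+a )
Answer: B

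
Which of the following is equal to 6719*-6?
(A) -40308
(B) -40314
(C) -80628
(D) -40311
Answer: B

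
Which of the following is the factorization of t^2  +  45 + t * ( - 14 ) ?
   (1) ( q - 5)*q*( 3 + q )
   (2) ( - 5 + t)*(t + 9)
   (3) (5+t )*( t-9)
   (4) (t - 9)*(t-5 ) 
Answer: 4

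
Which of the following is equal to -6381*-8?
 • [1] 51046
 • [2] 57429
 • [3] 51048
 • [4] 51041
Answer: 3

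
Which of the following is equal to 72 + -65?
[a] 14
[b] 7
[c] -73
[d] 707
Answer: b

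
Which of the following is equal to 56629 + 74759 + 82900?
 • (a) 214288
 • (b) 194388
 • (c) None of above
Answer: a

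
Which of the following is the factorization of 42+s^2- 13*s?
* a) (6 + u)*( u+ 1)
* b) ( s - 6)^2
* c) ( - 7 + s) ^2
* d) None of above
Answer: d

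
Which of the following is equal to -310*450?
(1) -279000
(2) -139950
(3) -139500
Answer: 3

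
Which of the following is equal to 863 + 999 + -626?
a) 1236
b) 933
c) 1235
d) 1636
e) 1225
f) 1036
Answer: a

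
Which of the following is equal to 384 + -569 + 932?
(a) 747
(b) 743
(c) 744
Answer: a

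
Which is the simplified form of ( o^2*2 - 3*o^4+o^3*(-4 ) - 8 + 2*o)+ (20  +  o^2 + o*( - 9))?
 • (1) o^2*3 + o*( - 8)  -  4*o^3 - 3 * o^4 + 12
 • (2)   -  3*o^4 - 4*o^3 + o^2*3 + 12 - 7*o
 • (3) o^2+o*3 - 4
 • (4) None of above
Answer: 2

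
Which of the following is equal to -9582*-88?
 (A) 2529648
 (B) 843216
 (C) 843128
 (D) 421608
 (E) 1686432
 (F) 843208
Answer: B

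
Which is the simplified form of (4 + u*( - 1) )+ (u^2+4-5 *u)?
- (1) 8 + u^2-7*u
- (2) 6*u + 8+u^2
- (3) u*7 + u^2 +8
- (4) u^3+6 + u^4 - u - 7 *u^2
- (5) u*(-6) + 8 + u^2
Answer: 5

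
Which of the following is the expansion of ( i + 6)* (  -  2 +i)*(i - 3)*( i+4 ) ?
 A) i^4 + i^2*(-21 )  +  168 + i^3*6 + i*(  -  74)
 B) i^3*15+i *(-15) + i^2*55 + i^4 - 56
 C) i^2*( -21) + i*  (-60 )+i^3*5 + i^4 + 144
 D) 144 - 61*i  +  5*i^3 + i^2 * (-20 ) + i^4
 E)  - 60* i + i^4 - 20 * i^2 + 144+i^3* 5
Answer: E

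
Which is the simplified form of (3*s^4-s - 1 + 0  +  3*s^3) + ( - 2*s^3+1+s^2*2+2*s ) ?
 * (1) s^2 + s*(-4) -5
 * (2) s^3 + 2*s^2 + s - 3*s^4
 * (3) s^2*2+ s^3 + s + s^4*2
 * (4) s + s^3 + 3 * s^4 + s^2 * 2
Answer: 4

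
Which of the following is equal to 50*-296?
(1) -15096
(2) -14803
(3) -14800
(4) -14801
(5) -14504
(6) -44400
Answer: 3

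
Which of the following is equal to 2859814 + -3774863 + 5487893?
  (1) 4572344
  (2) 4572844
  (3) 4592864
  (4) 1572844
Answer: 2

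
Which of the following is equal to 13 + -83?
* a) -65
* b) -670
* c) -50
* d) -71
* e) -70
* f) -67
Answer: e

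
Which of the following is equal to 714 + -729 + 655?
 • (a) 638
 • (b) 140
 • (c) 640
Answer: c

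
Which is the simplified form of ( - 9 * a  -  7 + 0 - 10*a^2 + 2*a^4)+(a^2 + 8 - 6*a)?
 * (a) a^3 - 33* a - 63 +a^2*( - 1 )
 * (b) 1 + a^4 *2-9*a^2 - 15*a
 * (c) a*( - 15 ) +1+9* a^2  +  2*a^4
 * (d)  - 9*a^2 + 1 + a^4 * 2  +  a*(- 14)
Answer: b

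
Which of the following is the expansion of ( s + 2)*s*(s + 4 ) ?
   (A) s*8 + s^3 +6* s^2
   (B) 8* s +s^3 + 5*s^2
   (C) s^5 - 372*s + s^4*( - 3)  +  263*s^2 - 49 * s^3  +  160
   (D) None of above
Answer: A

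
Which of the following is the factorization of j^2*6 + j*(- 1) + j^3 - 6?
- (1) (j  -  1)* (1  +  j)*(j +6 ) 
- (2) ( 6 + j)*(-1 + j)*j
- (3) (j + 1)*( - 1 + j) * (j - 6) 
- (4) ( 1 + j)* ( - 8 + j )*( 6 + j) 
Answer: 1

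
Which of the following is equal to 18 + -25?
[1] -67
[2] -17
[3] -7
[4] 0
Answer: 3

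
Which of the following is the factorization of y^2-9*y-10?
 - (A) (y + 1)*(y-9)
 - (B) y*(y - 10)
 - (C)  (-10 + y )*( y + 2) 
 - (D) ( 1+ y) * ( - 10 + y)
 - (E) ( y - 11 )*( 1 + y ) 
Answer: D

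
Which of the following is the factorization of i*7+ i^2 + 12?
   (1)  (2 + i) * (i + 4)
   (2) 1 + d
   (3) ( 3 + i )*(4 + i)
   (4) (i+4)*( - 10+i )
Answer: 3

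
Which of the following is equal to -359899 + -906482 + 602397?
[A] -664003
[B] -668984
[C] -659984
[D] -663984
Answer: D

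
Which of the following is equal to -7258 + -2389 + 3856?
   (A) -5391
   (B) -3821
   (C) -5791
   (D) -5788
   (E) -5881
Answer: C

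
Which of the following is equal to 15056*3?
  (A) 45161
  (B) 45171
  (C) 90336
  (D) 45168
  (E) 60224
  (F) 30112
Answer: D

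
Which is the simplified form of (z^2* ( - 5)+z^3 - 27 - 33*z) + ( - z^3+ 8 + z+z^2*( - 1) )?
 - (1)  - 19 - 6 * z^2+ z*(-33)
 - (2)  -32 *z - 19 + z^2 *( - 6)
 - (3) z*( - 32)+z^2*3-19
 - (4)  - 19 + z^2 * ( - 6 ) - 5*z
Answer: 2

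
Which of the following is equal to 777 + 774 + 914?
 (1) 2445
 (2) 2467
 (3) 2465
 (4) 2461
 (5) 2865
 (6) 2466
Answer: 3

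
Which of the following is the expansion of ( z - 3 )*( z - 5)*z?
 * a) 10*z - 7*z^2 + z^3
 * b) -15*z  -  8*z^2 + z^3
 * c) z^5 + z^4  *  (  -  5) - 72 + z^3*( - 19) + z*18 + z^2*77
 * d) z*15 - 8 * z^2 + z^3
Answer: d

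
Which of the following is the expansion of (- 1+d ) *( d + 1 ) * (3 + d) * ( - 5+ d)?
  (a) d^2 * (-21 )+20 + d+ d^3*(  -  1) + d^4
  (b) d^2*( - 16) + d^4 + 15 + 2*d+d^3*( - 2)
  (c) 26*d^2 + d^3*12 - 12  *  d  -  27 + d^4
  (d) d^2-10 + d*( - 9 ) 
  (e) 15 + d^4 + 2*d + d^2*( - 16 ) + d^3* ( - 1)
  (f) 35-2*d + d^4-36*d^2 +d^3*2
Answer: b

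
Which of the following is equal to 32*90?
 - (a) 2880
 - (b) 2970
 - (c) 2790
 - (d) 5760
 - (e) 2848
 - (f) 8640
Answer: a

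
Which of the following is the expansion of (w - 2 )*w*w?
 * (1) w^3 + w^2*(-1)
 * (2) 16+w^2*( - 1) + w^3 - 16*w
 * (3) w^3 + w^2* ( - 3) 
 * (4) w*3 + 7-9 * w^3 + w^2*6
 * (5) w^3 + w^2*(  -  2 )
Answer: 5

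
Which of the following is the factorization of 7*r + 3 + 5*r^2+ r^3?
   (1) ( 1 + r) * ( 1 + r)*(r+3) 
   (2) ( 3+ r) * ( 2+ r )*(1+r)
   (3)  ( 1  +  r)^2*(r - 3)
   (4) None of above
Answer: 1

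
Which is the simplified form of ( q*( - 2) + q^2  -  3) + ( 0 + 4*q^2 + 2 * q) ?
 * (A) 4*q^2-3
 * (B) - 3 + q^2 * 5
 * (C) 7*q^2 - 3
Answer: B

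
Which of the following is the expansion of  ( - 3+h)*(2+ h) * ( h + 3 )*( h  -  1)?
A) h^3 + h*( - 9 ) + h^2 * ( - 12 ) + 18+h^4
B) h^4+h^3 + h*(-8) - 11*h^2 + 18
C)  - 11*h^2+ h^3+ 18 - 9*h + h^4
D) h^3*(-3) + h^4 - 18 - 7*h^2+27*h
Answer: C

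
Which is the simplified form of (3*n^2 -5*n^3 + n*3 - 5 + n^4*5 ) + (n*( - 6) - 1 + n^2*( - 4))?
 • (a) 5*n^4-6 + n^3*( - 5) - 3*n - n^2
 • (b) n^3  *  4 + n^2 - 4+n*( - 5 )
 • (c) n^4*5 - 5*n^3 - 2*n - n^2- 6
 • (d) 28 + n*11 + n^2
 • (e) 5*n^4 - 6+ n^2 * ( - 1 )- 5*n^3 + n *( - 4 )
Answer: a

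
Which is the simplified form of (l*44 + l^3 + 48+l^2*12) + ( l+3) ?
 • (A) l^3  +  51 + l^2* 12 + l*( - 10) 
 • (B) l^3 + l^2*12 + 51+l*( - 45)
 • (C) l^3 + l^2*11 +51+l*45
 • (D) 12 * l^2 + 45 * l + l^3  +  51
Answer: D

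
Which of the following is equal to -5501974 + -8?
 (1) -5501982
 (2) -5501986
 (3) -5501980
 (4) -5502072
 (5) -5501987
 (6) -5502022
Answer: 1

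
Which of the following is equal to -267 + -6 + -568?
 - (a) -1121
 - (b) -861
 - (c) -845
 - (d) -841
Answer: d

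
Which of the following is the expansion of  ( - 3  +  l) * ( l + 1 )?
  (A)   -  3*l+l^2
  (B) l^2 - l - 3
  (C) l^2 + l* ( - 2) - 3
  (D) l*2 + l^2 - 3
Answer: C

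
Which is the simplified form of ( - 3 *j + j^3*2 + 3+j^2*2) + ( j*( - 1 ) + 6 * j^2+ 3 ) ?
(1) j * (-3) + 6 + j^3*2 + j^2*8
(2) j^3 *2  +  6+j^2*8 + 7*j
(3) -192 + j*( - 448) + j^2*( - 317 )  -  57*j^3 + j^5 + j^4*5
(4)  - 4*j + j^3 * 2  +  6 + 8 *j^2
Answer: 4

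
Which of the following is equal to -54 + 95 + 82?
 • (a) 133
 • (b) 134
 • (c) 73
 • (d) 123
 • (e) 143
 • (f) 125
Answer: d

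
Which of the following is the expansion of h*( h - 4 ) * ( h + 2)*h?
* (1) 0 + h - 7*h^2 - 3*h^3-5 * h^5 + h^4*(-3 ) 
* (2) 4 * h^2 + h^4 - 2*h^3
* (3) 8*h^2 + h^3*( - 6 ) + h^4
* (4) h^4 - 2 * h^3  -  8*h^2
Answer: 4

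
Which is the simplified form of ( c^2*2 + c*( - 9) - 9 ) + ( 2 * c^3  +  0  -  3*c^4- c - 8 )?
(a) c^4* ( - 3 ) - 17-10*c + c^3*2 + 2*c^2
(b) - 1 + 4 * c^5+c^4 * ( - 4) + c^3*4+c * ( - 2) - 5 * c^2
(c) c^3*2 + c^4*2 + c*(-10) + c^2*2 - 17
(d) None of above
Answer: a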